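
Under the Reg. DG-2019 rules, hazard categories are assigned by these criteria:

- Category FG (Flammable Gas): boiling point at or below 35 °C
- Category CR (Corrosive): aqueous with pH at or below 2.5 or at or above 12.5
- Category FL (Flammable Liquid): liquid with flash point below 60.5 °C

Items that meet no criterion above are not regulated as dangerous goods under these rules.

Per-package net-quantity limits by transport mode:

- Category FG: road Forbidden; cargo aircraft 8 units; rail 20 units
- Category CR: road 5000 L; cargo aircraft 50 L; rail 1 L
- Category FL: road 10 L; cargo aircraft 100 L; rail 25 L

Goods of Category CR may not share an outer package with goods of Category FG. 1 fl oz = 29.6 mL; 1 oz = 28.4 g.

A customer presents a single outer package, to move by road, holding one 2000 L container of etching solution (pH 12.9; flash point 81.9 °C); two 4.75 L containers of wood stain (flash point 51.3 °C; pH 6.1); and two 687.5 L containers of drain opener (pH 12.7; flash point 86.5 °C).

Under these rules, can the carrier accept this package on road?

pH 12.9 meets the Category CR criterion (Corrosive), so the etching solution is Category CR.
Flash point 51.3 °C meets the Category FL criterion (Flammable Liquid), so the wood stain is Category FL.
With pH 12.7 (≥ 12.5), the drain opener falls in Category CR.
Total Category CR: 2000 L + (two 687.5 L containers = 1375 L) = 3375 L.
3375 L is within the road limit of 5000 L for Category CR.
Category FL quantity: two 4.75 L containers = 9.5 L.
9.5 L is within the road limit of 10 L for Category FL.
The segregation rule (Category CR with Category FG) does not apply to Category CR with Category FL.
Every hazard category is within its road limit and no segregation rule is violated.

Yes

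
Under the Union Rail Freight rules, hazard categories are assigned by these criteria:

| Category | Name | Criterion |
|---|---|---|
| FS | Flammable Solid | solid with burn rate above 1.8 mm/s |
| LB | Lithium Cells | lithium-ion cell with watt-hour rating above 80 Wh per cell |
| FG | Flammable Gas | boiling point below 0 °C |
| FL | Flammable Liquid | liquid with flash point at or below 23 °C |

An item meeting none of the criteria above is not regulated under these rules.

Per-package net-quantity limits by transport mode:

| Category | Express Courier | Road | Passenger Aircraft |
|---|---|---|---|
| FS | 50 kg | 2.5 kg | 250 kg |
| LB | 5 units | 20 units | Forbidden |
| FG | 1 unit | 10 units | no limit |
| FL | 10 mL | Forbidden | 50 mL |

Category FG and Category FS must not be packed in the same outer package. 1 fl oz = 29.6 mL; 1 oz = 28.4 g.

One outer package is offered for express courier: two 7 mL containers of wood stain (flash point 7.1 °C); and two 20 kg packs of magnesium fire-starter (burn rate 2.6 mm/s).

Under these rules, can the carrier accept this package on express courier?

No

Wood stain: flash point 7.1 °C ≤ 23 °C → Category FL (Flammable Liquid).
With burn rate 2.6 mm/s (> 1.8 mm/s), the magnesium fire-starter falls in Category FS.
Category FL quantity: two 7 mL containers = 14 mL.
14 mL > 10 mL (express courier limit, Category FL) — over the limit.
Category FS quantity: two 20 kg packs = 40 kg.
40 kg ≤ 50 kg (express courier limit, Category FS) — within limit.
The segregation rule (Category FG with Category FS) does not apply to Category FL with Category FS.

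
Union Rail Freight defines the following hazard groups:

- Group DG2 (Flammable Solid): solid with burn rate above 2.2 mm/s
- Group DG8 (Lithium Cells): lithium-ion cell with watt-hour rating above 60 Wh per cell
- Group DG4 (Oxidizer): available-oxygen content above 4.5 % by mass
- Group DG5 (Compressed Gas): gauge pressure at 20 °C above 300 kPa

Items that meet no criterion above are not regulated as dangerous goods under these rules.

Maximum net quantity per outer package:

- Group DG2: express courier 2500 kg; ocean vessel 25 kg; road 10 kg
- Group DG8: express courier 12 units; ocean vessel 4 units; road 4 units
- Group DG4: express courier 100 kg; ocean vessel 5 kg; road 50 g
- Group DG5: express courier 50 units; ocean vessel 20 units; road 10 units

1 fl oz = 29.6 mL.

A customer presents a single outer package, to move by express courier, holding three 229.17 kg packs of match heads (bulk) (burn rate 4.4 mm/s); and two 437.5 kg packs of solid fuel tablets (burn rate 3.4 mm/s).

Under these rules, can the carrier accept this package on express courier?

Yes

The match heads (bulk) have burn rate 4.4 mm/s, which is > 2.2 mm/s, so they are Group DG2 (Flammable Solid).
With burn rate 3.4 mm/s (> 2.2 mm/s), the solid fuel tablets fall in Group DG2.
Total Group DG2: (three 229.17 kg packs = 687.51 kg) + (two 437.5 kg packs = 875 kg) = 1562.51 kg.
1562.51 kg is within the express courier limit of 2500 kg for Group DG2.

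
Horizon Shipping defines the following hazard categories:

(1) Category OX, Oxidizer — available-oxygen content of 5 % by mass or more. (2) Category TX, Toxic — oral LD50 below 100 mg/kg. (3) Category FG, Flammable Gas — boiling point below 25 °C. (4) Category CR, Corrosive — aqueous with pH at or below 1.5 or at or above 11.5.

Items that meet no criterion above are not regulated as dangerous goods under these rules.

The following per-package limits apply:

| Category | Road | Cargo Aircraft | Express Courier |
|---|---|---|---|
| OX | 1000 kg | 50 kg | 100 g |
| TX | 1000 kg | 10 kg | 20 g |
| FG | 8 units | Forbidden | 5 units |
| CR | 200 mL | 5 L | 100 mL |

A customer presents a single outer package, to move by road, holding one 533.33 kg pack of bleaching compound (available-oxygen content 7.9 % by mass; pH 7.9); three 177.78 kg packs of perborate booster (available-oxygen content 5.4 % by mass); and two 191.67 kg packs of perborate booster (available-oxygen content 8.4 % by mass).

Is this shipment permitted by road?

No

The bleaching compound has available-oxygen content 7.9 % by mass, which is ≥ 5 % by mass, so it is Category OX (Oxidizer).
Perborate booster: available-oxygen content 5.4 % by mass ≥ 5 % by mass → Category OX (Oxidizer).
The perborate booster has available-oxygen content 8.4 % by mass, which is ≥ 5 % by mass, so it is Category OX (Oxidizer).
Total Category OX: 533.33 kg + (three 177.78 kg packs = 533.34 kg) + (two 191.67 kg packs = 383.34 kg) = 1450.01 kg.
That exceeds the Category OX road limit of 1000 kg.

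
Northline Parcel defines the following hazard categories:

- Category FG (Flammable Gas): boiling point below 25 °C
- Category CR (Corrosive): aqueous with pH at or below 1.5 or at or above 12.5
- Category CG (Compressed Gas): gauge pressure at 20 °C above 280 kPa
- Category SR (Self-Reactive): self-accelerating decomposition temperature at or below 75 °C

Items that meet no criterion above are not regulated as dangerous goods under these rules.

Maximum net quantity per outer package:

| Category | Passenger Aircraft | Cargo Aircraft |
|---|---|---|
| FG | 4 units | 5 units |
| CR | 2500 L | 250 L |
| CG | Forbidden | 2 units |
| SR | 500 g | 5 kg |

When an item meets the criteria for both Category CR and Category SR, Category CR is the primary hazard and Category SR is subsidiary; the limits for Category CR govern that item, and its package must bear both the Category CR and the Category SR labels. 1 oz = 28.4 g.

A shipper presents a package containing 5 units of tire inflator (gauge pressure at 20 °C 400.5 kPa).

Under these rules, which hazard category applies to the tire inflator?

Category CG

Gauge pressure at 20 °C 400.5 kPa meets the Category CG criterion (Compressed Gas), so the tire inflator is Category CG.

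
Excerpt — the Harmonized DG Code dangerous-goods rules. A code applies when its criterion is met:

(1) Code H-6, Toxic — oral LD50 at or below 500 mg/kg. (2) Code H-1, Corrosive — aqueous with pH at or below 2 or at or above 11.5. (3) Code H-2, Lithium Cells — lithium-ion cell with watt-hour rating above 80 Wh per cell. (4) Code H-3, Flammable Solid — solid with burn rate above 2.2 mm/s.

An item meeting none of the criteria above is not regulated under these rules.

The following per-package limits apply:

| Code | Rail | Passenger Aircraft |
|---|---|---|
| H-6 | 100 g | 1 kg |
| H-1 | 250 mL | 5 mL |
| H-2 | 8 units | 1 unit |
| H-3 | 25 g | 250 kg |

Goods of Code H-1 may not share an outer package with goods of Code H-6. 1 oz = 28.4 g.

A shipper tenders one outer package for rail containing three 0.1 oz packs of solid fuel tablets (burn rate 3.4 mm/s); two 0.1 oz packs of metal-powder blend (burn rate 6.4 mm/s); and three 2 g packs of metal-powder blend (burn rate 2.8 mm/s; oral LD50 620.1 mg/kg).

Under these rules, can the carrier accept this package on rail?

Burn rate 3.4 mm/s meets the Code H-3 criterion (Flammable Solid), so the solid fuel tablets are Code H-3.
Burn rate 6.4 mm/s meets the Code H-3 criterion (Flammable Solid), so the metal-powder blend is Code H-3.
The metal-powder blend has burn rate 2.8 mm/s, which is > 2.2 mm/s, so it is Code H-3 (Flammable Solid).
Code H-3 net quantity: (three 0.1 oz packs = 8.52 g) + (two 0.1 oz packs = 5.68 g) + (three 2 g packs = 6 g) = 20.2 g.
That is within the Code H-3 rail limit of 25 g.

Yes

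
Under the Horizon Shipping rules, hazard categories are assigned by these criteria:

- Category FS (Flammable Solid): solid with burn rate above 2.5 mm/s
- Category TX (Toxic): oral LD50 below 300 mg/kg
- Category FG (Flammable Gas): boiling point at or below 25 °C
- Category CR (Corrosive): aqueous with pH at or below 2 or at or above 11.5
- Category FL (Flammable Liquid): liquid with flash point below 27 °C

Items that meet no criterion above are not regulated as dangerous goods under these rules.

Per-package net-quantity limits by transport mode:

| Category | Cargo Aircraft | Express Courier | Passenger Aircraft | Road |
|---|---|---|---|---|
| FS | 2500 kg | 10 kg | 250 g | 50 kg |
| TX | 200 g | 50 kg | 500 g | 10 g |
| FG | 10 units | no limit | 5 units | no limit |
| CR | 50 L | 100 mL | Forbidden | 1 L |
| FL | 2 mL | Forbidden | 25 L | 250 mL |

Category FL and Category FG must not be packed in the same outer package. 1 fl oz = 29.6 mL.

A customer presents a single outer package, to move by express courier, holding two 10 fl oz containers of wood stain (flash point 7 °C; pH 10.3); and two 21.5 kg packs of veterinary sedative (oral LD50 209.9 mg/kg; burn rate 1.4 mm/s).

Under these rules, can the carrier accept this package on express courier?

No

Wood stain: flash point 7 °C < 27 °C → Category FL (Flammable Liquid).
With oral LD50 209.9 mg/kg (< 300 mg/kg), the veterinary sedative falls in Category TX.
Category FL quantity: two 10 fl oz containers = 592 mL.
Category FL is Forbidden by express courier.
Category TX quantity: two 21.5 kg packs = 43 kg.
That is within the Category TX express courier limit of 50 kg.
The segregation rule (Category FL with Category FG) does not apply to Category FL with Category TX.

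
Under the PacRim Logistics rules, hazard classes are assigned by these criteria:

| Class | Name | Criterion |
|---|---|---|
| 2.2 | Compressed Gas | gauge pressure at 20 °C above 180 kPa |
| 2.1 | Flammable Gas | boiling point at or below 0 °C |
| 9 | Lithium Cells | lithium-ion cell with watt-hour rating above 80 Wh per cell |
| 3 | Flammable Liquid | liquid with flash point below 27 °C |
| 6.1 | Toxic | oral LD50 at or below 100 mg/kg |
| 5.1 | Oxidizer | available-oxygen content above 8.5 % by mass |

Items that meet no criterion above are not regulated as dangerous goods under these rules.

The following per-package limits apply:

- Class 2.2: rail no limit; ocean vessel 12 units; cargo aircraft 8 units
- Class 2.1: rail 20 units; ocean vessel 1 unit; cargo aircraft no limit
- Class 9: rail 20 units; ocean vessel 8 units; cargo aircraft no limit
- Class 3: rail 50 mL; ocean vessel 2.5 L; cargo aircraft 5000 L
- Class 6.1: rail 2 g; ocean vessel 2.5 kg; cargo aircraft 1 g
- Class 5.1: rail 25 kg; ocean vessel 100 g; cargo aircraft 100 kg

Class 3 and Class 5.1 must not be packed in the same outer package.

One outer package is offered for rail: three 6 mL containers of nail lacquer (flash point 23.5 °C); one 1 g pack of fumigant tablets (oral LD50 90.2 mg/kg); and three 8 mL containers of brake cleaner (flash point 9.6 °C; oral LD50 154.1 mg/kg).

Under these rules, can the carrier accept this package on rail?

The nail lacquer has flash point 23.5 °C, which is < 27 °C, so it is Class 3 (Flammable Liquid).
Oral LD50 90.2 mg/kg meets the Class 6.1 criterion (Toxic), so the fumigant tablets are Class 6.1.
Flash point 9.6 °C meets the Class 3 criterion (Flammable Liquid), so the brake cleaner is Class 3.
Class 3 net quantity: (three 6 mL containers = 18 mL) + (three 8 mL containers = 24 mL) = 42 mL.
42 mL is within the rail limit of 50 mL for Class 3.
Class 6.1 quantity: 1 g.
1 g is within the rail limit of 2 g for Class 6.1.
The segregation rule (Class 3 with Class 5.1) does not apply to Class 3 with Class 6.1.
Every hazard class is within its rail limit and no segregation rule is violated.

Yes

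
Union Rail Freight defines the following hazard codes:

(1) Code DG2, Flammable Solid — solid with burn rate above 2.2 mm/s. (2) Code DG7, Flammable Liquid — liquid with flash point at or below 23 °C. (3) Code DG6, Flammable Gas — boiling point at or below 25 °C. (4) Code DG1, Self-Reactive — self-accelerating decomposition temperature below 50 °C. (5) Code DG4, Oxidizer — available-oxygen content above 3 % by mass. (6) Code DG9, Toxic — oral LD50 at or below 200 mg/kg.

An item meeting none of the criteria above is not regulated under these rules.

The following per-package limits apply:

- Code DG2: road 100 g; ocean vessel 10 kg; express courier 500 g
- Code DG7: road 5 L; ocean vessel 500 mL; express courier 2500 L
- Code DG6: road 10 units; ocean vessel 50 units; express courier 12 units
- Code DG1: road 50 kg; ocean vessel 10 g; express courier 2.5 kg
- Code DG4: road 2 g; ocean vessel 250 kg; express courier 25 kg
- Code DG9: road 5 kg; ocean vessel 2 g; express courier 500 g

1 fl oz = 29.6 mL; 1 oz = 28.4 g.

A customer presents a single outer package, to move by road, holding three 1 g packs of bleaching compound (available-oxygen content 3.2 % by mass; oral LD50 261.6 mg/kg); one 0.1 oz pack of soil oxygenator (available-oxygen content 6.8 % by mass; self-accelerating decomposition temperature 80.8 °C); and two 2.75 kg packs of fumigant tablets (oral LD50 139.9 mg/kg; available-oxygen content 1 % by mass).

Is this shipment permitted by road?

The bleaching compound has available-oxygen content 3.2 % by mass, which is > 3 % by mass, so it is Code DG4 (Oxidizer).
Available-oxygen content 6.8 % by mass meets the Code DG4 criterion (Oxidizer), so the soil oxygenator is Code DG4.
With oral LD50 139.9 mg/kg (≤ 200 mg/kg), the fumigant tablets fall in Code DG9.
Code DG4 net quantity: (three 1 g packs = 3 g) + (one 0.1 oz pack = 2.84 g) = 5.84 g.
That exceeds the Code DG4 road limit of 2 g.
Code DG9 quantity: two 2.75 kg packs = 5.5 kg.
5.5 kg exceeds the road limit of 5 kg for Code DG9.

No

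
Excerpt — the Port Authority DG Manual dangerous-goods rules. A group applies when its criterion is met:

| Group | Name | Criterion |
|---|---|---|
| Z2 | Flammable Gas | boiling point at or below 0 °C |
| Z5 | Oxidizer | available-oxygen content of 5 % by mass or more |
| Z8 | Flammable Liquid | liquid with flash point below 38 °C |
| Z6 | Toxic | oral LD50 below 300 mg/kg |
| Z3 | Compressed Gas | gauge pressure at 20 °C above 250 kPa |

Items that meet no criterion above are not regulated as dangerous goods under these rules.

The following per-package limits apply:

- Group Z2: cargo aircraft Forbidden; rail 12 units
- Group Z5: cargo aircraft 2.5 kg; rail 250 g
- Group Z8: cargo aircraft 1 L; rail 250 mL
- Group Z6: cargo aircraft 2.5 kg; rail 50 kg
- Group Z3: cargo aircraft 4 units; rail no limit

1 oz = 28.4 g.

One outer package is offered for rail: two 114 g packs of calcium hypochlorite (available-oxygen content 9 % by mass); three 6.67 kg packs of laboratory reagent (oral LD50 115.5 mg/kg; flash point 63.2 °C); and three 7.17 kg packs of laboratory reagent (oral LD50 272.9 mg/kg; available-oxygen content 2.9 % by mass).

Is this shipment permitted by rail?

Available-oxygen content 9 % by mass meets the Group Z5 criterion (Oxidizer), so the calcium hypochlorite is Group Z5.
Laboratory reagent: oral LD50 115.5 mg/kg < 300 mg/kg → Group Z6 (Toxic).
Laboratory reagent: oral LD50 272.9 mg/kg < 300 mg/kg → Group Z6 (Toxic).
Group Z6 net quantity: (three 6.67 kg packs = 20.01 kg) + (three 7.17 kg packs = 21.51 kg) = 41.52 kg.
41.52 kg ≤ 50 kg (rail limit, Group Z6) — within limit.
Group Z5 quantity: two 114 g packs = 228 g.
228 g is within the rail limit of 250 g for Group Z5.
Every hazard group is within its rail limit and no segregation rule is violated.

Yes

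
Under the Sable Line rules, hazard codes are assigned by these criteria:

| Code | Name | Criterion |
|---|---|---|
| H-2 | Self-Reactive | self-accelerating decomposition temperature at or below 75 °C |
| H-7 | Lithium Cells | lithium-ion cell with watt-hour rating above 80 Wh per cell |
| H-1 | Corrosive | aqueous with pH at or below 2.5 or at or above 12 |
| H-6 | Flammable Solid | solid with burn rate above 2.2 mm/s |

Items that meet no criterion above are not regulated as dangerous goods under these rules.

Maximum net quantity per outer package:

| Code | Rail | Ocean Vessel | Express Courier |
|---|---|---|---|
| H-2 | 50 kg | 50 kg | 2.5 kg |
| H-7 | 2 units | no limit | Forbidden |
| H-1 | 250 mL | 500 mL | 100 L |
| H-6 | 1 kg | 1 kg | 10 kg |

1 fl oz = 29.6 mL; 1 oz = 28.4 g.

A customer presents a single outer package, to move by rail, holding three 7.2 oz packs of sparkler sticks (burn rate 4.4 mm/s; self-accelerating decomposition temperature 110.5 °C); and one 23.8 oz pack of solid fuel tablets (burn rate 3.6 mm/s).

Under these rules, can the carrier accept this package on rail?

No

With burn rate 4.4 mm/s (> 2.2 mm/s), the sparkler sticks fall in Code H-6.
The solid fuel tablets have burn rate 3.6 mm/s, which is > 2.2 mm/s, so they are Code H-6 (Flammable Solid).
Code H-6 net quantity: (three 7.2 oz packs = 613.44 g) + (one 23.8 oz pack = 675.92 g) = 1289.36 g.
That exceeds the Code H-6 rail limit of 1 kg.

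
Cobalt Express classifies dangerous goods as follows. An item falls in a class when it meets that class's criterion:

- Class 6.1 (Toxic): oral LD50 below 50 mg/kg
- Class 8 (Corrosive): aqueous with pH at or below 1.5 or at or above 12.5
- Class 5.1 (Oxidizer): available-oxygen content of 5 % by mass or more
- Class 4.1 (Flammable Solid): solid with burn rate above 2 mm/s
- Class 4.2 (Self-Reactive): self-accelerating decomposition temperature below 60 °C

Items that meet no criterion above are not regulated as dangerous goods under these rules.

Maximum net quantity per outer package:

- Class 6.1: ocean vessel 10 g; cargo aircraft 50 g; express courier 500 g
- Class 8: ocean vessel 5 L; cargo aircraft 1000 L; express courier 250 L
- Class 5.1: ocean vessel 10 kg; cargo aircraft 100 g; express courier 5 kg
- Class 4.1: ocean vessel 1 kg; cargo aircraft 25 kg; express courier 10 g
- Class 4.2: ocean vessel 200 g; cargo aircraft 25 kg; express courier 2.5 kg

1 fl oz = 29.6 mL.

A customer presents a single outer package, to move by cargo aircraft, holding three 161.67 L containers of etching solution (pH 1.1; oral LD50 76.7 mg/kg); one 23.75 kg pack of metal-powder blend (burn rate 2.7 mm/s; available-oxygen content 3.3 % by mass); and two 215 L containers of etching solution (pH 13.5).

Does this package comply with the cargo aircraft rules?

pH 1.1 meets the Class 8 criterion (Corrosive), so the etching solution is Class 8.
The metal-powder blend has burn rate 2.7 mm/s, which is > 2 mm/s, so it is Class 4.1 (Flammable Solid).
With pH 13.5 (≥ 12.5), the etching solution falls in Class 8.
Class 8 net quantity: (three 161.67 L containers = 485.01 L) + (two 215 L containers = 430 L) = 915.01 L.
That is within the Class 8 cargo aircraft limit of 1000 L.
Class 4.1 quantity: 23.75 kg.
That is within the Class 4.1 cargo aircraft limit of 25 kg.
Every hazard class is within its cargo aircraft limit and no segregation rule is violated.

Yes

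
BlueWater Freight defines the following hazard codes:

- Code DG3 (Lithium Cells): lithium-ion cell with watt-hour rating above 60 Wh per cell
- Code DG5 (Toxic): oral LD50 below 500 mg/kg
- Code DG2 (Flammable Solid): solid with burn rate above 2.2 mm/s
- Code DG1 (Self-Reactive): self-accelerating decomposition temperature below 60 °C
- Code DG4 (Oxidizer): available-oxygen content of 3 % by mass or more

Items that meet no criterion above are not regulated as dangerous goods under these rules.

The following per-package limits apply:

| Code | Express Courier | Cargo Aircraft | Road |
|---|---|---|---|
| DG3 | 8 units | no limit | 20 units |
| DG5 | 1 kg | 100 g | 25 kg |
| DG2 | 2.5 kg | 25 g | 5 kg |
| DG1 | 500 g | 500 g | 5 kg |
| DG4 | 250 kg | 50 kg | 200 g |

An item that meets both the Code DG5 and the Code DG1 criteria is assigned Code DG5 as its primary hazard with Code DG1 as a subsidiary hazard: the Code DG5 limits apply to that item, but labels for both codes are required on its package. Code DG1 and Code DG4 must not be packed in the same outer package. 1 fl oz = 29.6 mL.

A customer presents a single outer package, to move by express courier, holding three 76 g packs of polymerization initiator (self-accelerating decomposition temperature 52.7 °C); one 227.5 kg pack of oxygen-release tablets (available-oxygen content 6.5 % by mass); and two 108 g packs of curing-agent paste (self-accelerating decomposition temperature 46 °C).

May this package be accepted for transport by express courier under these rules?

No

Polymerization initiator: self-accelerating decomposition temperature 52.7 °C < 60 °C → Code DG1 (Self-Reactive).
Oxygen-release tablets: available-oxygen content 6.5 % by mass ≥ 3 % by mass → Code DG4 (Oxidizer).
The curing-agent paste has self-accelerating decomposition temperature 46 °C, which is < 60 °C, so it is Code DG1 (Self-Reactive).
Code DG1 net quantity: (three 76 g packs = 228 g) + (two 108 g packs = 216 g) = 444 g.
444 g ≤ 500 g (express courier limit, Code DG1) — within limit.
Code DG4 quantity: 227.5 kg.
227.5 kg ≤ 250 kg (express courier limit, Code DG4) — within limit.
Code DG1 and Code DG4 may not share an outer package.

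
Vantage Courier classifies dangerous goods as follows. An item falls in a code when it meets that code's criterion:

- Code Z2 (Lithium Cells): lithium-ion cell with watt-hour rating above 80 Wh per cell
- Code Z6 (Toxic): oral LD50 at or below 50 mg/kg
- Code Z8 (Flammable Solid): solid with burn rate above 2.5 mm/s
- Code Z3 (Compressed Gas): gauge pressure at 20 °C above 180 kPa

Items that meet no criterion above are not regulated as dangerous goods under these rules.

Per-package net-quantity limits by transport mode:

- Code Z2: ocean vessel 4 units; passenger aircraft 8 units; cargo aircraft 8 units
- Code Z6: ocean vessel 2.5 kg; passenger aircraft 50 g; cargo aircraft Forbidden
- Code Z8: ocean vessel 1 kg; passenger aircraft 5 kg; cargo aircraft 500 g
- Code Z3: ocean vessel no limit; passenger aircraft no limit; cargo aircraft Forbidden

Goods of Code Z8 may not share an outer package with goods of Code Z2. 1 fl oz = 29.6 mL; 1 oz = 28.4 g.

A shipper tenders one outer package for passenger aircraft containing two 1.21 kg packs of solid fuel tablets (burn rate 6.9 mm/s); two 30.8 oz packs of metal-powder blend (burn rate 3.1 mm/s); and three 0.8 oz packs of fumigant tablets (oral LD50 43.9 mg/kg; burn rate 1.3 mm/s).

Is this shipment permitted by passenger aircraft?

No

The solid fuel tablets have burn rate 6.9 mm/s, which is > 2.5 mm/s, so they are Code Z8 (Flammable Solid).
With burn rate 3.1 mm/s (> 2.5 mm/s), the metal-powder blend falls in Code Z8.
Fumigant tablets: oral LD50 43.9 mg/kg ≤ 50 mg/kg → Code Z6 (Toxic).
Total Code Z8: (two 1.21 kg packs = 2.42 kg) + (two 30.8 oz packs = 1749.44 g) = 4169.44 g.
4169.44 g ≤ 5 kg (passenger aircraft limit, Code Z8) — within limit.
Code Z6 quantity: three 0.8 oz packs = 68.16 g.
68.16 g exceeds the passenger aircraft limit of 50 g for Code Z6.
The segregation rule (Code Z8 with Code Z2) does not apply to Code Z8 with Code Z6.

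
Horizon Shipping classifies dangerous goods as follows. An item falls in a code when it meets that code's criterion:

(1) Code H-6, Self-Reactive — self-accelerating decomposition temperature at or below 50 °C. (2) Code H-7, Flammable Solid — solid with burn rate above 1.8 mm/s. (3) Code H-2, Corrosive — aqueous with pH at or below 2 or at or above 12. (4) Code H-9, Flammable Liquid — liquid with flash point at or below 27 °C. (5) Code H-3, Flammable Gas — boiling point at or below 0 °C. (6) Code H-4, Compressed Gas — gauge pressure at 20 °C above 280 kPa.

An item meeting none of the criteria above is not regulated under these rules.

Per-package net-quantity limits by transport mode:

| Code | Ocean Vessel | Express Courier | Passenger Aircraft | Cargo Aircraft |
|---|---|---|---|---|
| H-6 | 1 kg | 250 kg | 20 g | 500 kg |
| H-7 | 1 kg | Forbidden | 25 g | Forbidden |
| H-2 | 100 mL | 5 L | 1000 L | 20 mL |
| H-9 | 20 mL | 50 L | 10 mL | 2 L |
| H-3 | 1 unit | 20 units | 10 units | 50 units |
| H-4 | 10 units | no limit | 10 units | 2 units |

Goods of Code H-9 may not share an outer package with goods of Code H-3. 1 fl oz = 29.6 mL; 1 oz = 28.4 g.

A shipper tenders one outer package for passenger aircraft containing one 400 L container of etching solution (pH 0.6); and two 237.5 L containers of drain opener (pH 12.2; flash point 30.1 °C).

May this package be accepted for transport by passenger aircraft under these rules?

Etching solution: pH 0.6 ≤ 2 → Code H-2 (Corrosive).
Drain opener: pH 12.2 ≥ 12 → Code H-2 (Corrosive).
Total Code H-2: 400 L + (two 237.5 L containers = 475 L) = 875 L.
That is within the Code H-2 passenger aircraft limit of 1000 L.

Yes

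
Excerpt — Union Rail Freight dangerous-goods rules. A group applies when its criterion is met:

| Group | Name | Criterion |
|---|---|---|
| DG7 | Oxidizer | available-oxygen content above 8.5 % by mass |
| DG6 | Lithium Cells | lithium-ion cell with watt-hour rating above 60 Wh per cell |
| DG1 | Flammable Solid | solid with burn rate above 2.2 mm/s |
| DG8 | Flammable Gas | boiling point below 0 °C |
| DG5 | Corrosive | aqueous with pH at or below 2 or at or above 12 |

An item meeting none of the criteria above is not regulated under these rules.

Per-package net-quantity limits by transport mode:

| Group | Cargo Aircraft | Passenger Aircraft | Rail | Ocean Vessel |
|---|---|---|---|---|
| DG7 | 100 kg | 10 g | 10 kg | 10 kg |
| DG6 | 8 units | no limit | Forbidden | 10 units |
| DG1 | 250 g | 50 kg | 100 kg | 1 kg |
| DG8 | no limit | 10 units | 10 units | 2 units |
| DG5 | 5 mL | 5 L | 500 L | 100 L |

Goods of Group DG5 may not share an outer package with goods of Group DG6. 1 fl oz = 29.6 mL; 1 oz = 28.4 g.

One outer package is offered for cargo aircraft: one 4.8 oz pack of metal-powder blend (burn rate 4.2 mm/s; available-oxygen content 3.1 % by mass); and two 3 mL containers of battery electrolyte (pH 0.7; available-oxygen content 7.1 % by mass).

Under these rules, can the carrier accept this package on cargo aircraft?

No

Burn rate 4.2 mm/s meets the Group DG1 criterion (Flammable Solid), so the metal-powder blend is Group DG1.
pH 0.7 meets the Group DG5 criterion (Corrosive), so the battery electrolyte is Group DG5.
Group DG5 quantity: two 3 mL containers = 6 mL.
That exceeds the Group DG5 cargo aircraft limit of 5 mL.
Group DG1 quantity: one 4.8 oz pack = 136.32 g.
136.32 g ≤ 250 g (cargo aircraft limit, Group DG1) — within limit.
The segregation rule (Group DG5 with Group DG6) does not apply to Group DG5 with Group DG1.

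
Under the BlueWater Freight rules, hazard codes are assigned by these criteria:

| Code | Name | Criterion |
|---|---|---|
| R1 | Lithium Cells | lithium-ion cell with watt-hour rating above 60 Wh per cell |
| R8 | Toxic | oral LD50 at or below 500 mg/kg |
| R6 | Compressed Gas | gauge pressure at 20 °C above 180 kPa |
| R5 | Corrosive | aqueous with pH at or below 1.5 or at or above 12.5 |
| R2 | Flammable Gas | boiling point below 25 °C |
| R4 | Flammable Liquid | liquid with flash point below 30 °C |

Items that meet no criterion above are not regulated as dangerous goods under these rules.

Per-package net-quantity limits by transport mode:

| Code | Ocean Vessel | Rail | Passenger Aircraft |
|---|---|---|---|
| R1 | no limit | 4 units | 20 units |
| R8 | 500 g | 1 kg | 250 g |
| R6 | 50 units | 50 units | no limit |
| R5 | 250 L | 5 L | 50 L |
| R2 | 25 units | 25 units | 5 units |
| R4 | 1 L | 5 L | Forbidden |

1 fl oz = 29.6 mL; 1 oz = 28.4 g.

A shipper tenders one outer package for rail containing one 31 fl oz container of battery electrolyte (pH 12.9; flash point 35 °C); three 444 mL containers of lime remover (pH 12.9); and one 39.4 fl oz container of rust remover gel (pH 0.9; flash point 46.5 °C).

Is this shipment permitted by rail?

Battery electrolyte: pH 12.9 ≥ 12.5 → Code R5 (Corrosive).
With pH 12.9 (≥ 12.5), the lime remover falls in Code R5.
With pH 0.9 (≤ 1.5), the rust remover gel falls in Code R5.
Total Code R5: (one 31 fl oz container = 917.6 mL) + (three 444 mL containers = 1.332 L) + (one 39.4 fl oz container = 1166.24 mL) = 3415.84 mL.
That is within the Code R5 rail limit of 5 L.

Yes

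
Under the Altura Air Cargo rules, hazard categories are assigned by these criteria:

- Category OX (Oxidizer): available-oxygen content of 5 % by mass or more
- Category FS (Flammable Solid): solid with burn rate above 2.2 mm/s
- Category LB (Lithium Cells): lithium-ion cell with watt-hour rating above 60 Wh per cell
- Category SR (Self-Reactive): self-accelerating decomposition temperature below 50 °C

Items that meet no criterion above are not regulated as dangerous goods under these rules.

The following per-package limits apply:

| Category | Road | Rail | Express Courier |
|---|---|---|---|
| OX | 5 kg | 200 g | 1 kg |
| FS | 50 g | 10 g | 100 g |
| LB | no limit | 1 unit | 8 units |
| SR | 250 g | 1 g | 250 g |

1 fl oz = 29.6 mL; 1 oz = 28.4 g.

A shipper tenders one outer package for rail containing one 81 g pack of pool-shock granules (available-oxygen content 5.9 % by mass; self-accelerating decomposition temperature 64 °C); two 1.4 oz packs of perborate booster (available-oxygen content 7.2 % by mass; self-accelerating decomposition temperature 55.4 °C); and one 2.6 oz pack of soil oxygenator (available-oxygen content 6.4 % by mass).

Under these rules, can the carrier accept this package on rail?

Available-oxygen content 5.9 % by mass meets the Category OX criterion (Oxidizer), so the pool-shock granules are Category OX.
With available-oxygen content 7.2 % by mass (≥ 5 % by mass), the perborate booster falls in Category OX.
Soil oxygenator: available-oxygen content 6.4 % by mass ≥ 5 % by mass → Category OX (Oxidizer).
Total Category OX: 81 g + (two 1.4 oz packs = 79.52 g) + (one 2.6 oz pack = 73.84 g) = 234.36 g.
That exceeds the Category OX rail limit of 200 g.

No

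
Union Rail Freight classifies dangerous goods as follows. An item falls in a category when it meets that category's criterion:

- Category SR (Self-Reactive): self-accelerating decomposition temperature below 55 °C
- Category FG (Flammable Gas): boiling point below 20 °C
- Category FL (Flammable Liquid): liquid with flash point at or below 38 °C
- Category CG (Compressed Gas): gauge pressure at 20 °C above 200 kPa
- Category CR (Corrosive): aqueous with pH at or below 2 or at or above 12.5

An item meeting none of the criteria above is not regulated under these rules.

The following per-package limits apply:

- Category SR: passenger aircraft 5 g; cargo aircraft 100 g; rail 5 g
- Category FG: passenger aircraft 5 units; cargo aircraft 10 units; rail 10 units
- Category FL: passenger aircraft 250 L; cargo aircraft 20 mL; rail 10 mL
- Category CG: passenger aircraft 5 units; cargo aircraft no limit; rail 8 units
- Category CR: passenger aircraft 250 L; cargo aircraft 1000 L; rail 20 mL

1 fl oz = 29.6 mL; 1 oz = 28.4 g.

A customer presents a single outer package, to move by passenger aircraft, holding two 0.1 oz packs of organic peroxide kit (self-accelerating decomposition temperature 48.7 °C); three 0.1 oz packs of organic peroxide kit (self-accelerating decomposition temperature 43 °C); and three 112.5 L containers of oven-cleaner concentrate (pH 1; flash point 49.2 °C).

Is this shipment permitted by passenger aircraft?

Organic peroxide kit: self-accelerating decomposition temperature 48.7 °C < 55 °C → Category SR (Self-Reactive).
With self-accelerating decomposition temperature 43 °C (< 55 °C), the organic peroxide kit falls in Category SR.
With pH 1 (≤ 2), the oven-cleaner concentrate falls in Category CR.
Category CR quantity: three 112.5 L containers = 337.5 L.
That exceeds the Category CR passenger aircraft limit of 250 L.
Total Category SR: (two 0.1 oz packs = 5.68 g) + (three 0.1 oz packs = 8.52 g) = 14.2 g.
14.2 g exceeds the passenger aircraft limit of 5 g for Category SR.

No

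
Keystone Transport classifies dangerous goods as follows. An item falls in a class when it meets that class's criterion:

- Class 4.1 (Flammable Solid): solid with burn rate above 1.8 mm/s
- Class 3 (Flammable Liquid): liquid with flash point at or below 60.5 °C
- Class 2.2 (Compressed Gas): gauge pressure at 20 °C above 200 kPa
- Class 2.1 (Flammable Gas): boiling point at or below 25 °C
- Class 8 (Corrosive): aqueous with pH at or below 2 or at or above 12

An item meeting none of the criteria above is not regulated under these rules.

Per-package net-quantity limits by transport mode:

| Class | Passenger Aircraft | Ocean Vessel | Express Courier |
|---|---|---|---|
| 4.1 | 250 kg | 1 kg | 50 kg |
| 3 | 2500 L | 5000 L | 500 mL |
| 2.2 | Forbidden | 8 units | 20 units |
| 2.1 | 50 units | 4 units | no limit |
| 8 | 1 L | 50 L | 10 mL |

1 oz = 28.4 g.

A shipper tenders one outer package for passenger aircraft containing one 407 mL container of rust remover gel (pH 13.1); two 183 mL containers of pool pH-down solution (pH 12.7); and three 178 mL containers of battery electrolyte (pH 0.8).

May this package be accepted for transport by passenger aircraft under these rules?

With pH 13.1 (≥ 12), the rust remover gel falls in Class 8.
Pool pH-down solution: pH 12.7 ≥ 12 → Class 8 (Corrosive).
Battery electrolyte: pH 0.8 ≤ 2 → Class 8 (Corrosive).
Total Class 8: 407 mL + (two 183 mL containers = 366 mL) + (three 178 mL containers = 534 mL) = 1.307 L.
1.307 L > 1 L (passenger aircraft limit, Class 8) — over the limit.

No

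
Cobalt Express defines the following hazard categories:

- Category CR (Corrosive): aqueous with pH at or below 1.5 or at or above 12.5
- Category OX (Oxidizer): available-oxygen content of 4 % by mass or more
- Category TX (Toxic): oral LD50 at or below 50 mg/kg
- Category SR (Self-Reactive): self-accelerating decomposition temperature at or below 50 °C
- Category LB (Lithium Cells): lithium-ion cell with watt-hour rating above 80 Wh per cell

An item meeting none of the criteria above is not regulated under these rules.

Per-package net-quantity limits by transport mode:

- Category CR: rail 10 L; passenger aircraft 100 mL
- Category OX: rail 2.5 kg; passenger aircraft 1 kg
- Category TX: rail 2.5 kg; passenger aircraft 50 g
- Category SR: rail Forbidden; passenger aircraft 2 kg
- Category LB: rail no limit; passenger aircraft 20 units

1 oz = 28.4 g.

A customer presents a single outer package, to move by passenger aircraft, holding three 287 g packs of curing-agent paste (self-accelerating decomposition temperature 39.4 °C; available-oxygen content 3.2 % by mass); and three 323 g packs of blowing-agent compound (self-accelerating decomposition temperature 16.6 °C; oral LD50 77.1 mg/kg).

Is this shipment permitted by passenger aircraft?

With self-accelerating decomposition temperature 39.4 °C (≤ 50 °C), the curing-agent paste falls in Category SR.
The blowing-agent compound has self-accelerating decomposition temperature 16.6 °C, which is ≤ 50 °C, so it is Category SR (Self-Reactive).
Total Category SR: (three 287 g packs = 861 g) + (three 323 g packs = 969 g) = 1.83 kg.
1.83 kg ≤ 2 kg (passenger aircraft limit, Category SR) — within limit.

Yes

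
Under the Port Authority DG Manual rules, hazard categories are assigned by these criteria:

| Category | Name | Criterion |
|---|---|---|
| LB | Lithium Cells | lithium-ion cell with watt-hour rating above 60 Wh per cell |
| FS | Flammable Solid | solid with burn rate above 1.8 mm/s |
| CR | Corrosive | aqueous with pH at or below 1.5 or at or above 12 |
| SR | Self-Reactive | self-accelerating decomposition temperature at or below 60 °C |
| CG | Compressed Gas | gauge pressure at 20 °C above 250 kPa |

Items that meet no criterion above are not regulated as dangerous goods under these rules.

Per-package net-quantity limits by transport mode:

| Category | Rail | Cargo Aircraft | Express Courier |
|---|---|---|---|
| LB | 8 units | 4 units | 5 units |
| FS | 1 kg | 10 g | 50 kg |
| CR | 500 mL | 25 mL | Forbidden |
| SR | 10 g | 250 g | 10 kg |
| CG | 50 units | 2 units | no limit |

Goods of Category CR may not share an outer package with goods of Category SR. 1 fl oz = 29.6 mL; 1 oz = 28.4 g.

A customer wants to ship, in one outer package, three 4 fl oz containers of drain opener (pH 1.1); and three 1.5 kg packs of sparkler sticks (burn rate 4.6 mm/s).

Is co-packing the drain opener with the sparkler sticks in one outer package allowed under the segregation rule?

Yes

With pH 1.1 (≤ 1.5), the drain opener falls in Category CR.
Sparkler sticks: burn rate 4.6 mm/s > 1.8 mm/s → Category FS (Flammable Solid).
No segregation rule bars Category CR with Category FS.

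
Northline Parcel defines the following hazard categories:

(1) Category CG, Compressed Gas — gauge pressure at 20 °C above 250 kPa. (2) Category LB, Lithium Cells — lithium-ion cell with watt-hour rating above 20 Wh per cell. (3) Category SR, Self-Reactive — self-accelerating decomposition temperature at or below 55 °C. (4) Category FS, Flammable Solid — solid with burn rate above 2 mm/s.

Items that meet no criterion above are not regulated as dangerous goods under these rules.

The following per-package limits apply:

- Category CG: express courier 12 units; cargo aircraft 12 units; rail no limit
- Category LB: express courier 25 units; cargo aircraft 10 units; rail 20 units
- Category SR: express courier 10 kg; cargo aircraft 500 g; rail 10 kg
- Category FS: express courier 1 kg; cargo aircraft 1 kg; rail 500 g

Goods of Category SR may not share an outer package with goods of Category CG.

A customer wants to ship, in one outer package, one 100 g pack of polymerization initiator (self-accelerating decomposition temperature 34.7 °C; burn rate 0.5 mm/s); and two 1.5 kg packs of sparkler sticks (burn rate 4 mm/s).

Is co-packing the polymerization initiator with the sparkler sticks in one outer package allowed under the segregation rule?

Yes

With self-accelerating decomposition temperature 34.7 °C (≤ 55 °C), the polymerization initiator falls in Category SR.
Burn rate 4 mm/s meets the Category FS criterion (Flammable Solid), so the sparkler sticks are Category FS.
No segregation rule bars Category SR with Category FS.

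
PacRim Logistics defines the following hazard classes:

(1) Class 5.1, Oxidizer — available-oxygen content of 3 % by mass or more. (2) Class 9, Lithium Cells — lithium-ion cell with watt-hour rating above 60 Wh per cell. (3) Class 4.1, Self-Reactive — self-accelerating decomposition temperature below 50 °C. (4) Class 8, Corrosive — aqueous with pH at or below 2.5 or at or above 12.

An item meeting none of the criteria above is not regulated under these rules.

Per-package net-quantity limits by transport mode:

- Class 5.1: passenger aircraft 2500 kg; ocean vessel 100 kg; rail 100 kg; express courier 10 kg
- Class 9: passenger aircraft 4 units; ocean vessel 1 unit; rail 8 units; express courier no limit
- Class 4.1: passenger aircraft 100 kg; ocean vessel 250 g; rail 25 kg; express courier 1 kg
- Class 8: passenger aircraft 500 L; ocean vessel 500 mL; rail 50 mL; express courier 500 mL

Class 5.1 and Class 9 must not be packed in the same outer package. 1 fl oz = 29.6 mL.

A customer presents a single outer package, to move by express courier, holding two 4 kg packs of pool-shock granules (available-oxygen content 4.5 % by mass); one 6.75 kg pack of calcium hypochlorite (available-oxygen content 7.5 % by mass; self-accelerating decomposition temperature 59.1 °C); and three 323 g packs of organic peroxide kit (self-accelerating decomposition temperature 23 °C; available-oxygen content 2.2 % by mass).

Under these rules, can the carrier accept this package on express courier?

No

With available-oxygen content 4.5 % by mass (≥ 3 % by mass), the pool-shock granules fall in Class 5.1.
Available-oxygen content 7.5 % by mass meets the Class 5.1 criterion (Oxidizer), so the calcium hypochlorite is Class 5.1.
Organic peroxide kit: self-accelerating decomposition temperature 23 °C < 50 °C → Class 4.1 (Self-Reactive).
Class 5.1 net quantity: (two 4 kg packs = 8 kg) + 6.75 kg = 14.75 kg.
14.75 kg exceeds the express courier limit of 10 kg for Class 5.1.
Class 4.1 quantity: three 323 g packs = 969 g.
969 g ≤ 1 kg (express courier limit, Class 4.1) — within limit.
The segregation rule (Class 5.1 with Class 9) does not apply to Class 5.1 with Class 4.1.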